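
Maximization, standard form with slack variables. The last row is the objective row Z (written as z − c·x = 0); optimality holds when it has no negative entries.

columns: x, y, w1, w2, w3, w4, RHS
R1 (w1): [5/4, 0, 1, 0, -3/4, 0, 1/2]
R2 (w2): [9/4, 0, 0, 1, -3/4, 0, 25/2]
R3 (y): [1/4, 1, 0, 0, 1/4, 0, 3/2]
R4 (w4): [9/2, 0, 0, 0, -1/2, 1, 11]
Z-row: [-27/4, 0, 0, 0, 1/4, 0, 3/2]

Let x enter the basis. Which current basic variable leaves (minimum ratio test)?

Column x entries and ratios — w1: (1/2)/(5/4) = 2/5; w2: (25/2)/(9/4) = 50/9; y: (3/2)/(1/4) = 6; w4: 11/(9/2) = 22/9.
Smallest ratio is 2/5 in the row of w1, so w1 leaves.

w1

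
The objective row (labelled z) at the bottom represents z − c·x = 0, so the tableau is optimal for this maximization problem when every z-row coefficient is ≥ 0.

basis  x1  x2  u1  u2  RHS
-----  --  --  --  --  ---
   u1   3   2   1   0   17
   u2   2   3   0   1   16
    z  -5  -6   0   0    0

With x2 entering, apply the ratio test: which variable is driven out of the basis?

Column x2 entries and ratios — u1: 17/2 = 17/2; u2: 16/3 = 16/3.
Smallest ratio is 16/3 in the row of u2, so u2 leaves.

u2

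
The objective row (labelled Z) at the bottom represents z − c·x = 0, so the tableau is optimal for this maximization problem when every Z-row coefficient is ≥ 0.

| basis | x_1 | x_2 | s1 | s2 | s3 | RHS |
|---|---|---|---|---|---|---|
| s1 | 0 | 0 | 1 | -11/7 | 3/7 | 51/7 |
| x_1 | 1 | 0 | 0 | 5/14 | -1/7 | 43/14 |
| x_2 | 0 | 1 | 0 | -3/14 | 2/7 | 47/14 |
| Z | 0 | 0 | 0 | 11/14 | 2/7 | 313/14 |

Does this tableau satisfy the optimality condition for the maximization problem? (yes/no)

Every Z-row coefficient is ≥ 0, so the tableau is optimal.

yes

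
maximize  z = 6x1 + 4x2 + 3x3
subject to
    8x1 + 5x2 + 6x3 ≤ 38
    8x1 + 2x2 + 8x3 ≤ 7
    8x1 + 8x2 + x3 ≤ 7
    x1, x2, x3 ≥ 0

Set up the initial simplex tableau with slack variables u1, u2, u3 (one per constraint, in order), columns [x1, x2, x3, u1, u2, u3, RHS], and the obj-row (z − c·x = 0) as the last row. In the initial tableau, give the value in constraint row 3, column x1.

8

Constraint 3 has coefficient 8 on x1.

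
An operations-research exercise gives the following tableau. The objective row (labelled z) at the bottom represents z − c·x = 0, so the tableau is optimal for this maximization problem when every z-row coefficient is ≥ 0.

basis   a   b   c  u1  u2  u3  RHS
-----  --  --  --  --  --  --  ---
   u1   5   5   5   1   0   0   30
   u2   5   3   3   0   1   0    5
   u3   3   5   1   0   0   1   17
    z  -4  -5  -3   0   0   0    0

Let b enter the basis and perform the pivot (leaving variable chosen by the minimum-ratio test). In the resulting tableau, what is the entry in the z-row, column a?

Ratio test on column b — row 1: 30/5 = 6; row 2: 5/3 = 5/3; row 3: 17/5 = 17/5. Minimum is 5/3 at row 2 (u2 leaves); pivot element 3.
Divide row 2 by 3; eliminate column b from the other rows.
z-row update in column a: -4 − (-5)·(5/3) = 13/3.

13/3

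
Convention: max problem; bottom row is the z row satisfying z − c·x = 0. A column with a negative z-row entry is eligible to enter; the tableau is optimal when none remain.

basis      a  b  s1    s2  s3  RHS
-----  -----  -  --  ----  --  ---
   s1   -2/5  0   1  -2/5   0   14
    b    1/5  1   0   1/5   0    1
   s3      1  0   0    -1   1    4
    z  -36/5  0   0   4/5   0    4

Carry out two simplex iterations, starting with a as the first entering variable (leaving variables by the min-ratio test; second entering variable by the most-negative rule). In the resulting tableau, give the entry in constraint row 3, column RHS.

9/2

Ratio test on column a — row 1: entry -2/5 ≤ 0; row 2: 1/(1/5) = 5; row 3: 4/1 = 4. Minimum is 4 at row 3 (s3 leaves); pivot element 1.
Divide row 3 by 1; eliminate column a from the other rows.
Second iteration: most negative z-row entry is -32/5 in column s2, so s2 enters.
Ratio test on column s2 — row 1: entry -4/5 ≤ 0; row 2: (1/5)/(2/5) = 1/2; row 3: entry -1 ≤ 0. Minimum is 1/2 at row 2 (b leaves); pivot element 2/5.
Divide row 2 by 2/5; eliminate column s2 from the other rows.
After both pivots, the entry at constraint row 3, column RHS is 9/2.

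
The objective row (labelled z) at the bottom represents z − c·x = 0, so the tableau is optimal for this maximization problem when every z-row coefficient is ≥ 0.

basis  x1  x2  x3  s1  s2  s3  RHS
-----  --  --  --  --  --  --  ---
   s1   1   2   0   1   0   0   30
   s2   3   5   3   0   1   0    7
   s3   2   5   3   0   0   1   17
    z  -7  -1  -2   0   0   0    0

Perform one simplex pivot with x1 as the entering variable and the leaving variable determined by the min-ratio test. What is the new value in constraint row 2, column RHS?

7/3

Ratio test on column x1 — row 1: 30/1 = 30; row 2: 7/3 = 7/3; row 3: 17/2 = 17/2. Minimum is 7/3 at row 2 (s2 leaves); pivot element 3.
Divide row 2 by 3; eliminate column x1 from the other rows.
In the new row 2, the RHS entry is the old entry divided by the pivot: 7/3 = 7/3.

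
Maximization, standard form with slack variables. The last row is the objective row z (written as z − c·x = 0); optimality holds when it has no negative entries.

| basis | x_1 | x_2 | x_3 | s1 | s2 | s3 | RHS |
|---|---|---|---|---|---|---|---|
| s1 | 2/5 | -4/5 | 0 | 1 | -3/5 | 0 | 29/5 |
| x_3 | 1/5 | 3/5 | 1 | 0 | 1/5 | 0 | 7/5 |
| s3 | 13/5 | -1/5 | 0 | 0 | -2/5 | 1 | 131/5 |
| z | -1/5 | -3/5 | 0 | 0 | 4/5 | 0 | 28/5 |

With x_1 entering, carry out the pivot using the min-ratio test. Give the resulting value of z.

Ratio test on column x_1 — row 1: (29/5)/(2/5) = 29/2; row 2: (7/5)/(1/5) = 7; row 3: (131/5)/(13/5) = 131/13. Minimum is 7 at row 2 (x_3 leaves); pivot element 1/5.
Pivot on row 2; the z-row RHS becomes 28/5 − (-1/5)·7 = 7.

7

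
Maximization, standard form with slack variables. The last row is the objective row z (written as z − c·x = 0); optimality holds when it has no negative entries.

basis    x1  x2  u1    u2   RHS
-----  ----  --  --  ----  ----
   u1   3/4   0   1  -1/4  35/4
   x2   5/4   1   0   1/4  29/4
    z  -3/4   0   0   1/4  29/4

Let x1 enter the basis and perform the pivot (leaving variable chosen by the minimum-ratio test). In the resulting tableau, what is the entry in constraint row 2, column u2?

Ratio test on column x1 — row 1: (35/4)/(3/4) = 35/3; row 2: (29/4)/(5/4) = 29/5. Minimum is 29/5 at row 2 (x2 leaves); pivot element 5/4.
Divide row 2 by 5/4; eliminate column x1 from the other rows.
In the new row 2, the u2 entry is the old entry divided by the pivot: (1/4)/(5/4) = 1/5.

1/5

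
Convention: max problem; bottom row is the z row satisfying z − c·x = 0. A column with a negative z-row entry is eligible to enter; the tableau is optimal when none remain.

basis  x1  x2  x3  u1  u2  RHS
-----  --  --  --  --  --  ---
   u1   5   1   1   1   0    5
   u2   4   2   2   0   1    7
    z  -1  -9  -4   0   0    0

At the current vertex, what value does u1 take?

5

u1 is basic (row 1); its value is the RHS of that row, 5.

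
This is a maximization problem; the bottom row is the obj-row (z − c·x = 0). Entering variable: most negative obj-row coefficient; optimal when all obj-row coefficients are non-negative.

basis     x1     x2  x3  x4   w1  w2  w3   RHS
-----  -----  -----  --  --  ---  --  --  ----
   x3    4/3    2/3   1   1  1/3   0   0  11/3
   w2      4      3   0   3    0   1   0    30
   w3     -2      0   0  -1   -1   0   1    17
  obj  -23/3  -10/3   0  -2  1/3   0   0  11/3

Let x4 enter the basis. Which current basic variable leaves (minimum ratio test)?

x3

Column x4 entries and ratios — x3: (11/3)/1 = 11/3; w2: 30/3 = 10; w3: -1 ≤ 0, skip.
Smallest ratio is 11/3 in the row of x3, so x3 leaves.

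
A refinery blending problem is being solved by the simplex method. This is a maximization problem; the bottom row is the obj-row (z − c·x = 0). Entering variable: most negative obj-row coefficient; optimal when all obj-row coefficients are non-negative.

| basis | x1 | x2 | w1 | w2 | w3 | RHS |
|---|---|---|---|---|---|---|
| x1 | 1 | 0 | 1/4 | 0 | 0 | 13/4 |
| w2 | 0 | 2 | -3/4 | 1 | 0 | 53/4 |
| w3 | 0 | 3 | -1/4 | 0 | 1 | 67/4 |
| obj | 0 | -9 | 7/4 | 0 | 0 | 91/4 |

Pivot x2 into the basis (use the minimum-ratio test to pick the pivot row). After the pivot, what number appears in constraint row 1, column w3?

Ratio test on column x2 — row 1: entry 0 ≤ 0; row 2: (53/4)/2 = 53/8; row 3: (67/4)/3 = 67/12. Minimum is 67/12 at row 3 (w3 leaves); pivot element 3.
Divide row 3 by 3; eliminate column x2 from the other rows.
Row 1 update in column w3: 0 − 0·(1/3) = 0.

0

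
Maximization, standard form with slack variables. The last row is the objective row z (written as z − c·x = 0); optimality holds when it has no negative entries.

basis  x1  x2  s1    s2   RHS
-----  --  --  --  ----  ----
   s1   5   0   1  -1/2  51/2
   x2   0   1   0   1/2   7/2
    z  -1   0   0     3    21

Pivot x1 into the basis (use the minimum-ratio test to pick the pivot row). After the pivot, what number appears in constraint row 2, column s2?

Ratio test on column x1 — row 1: (51/2)/5 = 51/10; row 2: entry 0 ≤ 0. Minimum is 51/10 at row 1 (s1 leaves); pivot element 5.
Divide row 1 by 5; eliminate column x1 from the other rows.
Row 2 update in column s2: 1/2 − 0·(-1/10) = 1/2.

1/2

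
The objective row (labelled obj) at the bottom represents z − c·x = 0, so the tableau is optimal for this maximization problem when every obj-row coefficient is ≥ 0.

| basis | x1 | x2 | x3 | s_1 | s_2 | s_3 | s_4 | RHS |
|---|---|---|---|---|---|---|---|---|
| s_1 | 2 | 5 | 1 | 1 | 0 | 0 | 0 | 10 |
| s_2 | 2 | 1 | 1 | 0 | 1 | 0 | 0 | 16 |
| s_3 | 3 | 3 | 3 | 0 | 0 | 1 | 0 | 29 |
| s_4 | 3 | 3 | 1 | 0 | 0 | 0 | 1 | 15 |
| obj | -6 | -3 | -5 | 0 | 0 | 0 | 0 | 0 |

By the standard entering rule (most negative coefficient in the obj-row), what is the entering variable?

Negative obj-row entries: x1: -6, x2: -3, x3: -5.
The most negative is -6 in column x1, so x1 enters.

x1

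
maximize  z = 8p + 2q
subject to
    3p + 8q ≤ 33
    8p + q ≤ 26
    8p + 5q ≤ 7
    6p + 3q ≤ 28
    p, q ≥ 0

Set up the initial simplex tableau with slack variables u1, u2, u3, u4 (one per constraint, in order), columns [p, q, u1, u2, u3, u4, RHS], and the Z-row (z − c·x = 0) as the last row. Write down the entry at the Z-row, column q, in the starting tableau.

The Z-row carries the negated objective coefficients: the q entry is -2.

-2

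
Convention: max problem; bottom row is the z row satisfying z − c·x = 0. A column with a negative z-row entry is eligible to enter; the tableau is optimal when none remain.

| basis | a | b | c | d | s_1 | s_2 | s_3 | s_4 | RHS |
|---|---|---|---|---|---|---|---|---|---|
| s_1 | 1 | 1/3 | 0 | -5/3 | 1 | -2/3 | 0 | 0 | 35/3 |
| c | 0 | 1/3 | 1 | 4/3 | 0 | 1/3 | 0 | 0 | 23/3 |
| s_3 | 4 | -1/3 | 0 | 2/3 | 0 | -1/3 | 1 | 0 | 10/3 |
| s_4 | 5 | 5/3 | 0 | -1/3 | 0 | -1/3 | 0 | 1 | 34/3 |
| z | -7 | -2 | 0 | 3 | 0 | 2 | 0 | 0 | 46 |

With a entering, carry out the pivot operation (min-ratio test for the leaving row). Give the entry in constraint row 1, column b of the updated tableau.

Ratio test on column a — row 1: (35/3)/1 = 35/3; row 2: entry 0 ≤ 0; row 3: (10/3)/4 = 5/6; row 4: (34/3)/5 = 34/15. Minimum is 5/6 at row 3 (s_3 leaves); pivot element 4.
Divide row 3 by 4; eliminate column a from the other rows.
Row 1 update in column b: 1/3 − 1·(-1/12) = 5/12.

5/12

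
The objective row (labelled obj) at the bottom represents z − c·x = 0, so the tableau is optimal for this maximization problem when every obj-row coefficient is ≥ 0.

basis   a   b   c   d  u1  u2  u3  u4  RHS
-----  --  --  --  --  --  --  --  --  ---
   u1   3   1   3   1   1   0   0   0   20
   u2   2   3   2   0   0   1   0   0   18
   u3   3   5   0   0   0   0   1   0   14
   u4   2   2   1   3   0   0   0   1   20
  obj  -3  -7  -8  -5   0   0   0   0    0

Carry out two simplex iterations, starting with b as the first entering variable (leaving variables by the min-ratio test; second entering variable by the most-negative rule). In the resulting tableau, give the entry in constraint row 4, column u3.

-1/10

Ratio test on column b — row 1: 20/1 = 20; row 2: 18/3 = 6; row 3: 14/5 = 14/5; row 4: 20/2 = 10. Minimum is 14/5 at row 3 (u3 leaves); pivot element 5.
Divide row 3 by 5; eliminate column b from the other rows.
Second iteration: most negative obj-row entry is -8 in column c, so c enters.
Ratio test on column c — row 1: (86/5)/3 = 86/15; row 2: (48/5)/2 = 24/5; row 3: entry 0 ≤ 0; row 4: (72/5)/1 = 72/5. Minimum is 24/5 at row 2 (u2 leaves); pivot element 2.
Divide row 2 by 2; eliminate column c from the other rows.
After both pivots, the entry at constraint row 4, column u3 is -1/10.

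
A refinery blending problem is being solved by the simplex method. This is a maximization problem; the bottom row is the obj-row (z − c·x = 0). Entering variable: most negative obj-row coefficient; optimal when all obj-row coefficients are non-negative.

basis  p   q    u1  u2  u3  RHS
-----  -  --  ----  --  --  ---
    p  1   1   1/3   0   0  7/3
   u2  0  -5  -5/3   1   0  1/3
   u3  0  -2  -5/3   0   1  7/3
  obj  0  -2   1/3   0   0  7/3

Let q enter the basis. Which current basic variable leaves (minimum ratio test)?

p

Column q entries and ratios — p: (7/3)/1 = 7/3; u2: -5 ≤ 0, skip; u3: -2 ≤ 0, skip.
Smallest ratio is 7/3 in the row of p, so p leaves.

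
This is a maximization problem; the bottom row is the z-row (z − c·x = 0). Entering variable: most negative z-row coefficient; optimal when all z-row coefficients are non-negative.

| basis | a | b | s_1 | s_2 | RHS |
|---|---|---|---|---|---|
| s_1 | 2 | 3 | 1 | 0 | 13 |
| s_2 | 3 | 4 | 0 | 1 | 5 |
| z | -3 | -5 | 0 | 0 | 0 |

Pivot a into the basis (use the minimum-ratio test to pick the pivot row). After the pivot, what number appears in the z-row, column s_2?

1

Ratio test on column a — row 1: 13/2 = 13/2; row 2: 5/3 = 5/3. Minimum is 5/3 at row 2 (s_2 leaves); pivot element 3.
Divide row 2 by 3; eliminate column a from the other rows.
z-row update in column s_2: 0 − (-3)·(1/3) = 1.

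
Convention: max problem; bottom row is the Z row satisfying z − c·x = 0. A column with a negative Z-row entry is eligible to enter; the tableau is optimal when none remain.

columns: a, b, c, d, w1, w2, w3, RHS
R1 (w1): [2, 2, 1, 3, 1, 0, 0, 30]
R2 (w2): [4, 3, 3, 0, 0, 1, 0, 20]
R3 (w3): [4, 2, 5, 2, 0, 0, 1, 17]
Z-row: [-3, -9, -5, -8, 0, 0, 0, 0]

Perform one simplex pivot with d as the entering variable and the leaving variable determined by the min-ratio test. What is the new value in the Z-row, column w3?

4

Ratio test on column d — row 1: 30/3 = 10; row 2: entry 0 ≤ 0; row 3: 17/2 = 17/2. Minimum is 17/2 at row 3 (w3 leaves); pivot element 2.
Divide row 3 by 2; eliminate column d from the other rows.
Z-row update in column w3: 0 − (-8)·(1/2) = 4.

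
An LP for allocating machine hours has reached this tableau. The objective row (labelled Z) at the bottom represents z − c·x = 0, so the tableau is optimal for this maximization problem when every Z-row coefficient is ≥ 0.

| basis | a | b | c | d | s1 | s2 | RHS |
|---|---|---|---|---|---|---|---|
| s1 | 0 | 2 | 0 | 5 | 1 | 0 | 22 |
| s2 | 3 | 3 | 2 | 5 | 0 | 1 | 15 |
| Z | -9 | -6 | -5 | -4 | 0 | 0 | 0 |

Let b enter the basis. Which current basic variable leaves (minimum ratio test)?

s2

Column b entries and ratios — s1: 22/2 = 11; s2: 15/3 = 5.
Smallest ratio is 5 in the row of s2, so s2 leaves.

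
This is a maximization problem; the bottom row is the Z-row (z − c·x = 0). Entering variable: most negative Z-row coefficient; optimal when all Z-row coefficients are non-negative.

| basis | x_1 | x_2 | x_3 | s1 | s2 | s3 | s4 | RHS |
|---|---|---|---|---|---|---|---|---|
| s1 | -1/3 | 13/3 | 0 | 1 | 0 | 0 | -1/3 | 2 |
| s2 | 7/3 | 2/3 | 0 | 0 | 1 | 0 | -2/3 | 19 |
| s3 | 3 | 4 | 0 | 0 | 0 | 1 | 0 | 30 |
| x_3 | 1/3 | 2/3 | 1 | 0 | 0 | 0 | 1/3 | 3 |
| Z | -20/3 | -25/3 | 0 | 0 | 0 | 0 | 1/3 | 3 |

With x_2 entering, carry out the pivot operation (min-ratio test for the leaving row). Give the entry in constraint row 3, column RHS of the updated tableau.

366/13

Ratio test on column x_2 — row 1: 2/(13/3) = 6/13; row 2: 19/(2/3) = 57/2; row 3: 30/4 = 15/2; row 4: 3/(2/3) = 9/2. Minimum is 6/13 at row 1 (s1 leaves); pivot element 13/3.
Divide row 1 by 13/3; eliminate column x_2 from the other rows.
Row 3 update in column RHS: 30 − 4·(6/13) = 366/13.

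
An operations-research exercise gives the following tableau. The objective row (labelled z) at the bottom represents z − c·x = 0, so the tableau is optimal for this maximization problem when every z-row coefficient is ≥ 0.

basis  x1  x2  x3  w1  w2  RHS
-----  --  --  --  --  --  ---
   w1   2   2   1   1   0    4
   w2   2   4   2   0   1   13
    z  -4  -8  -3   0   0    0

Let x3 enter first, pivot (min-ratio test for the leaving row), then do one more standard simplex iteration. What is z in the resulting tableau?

Ratio test on column x3 — row 1: 4/1 = 4; row 2: 13/2 = 13/2. Minimum is 4 at row 1 (w1 leaves); pivot element 1.
Pivot on row 1; the z-row RHS becomes 0 − (-3)·4 = 12.
Next entering variable (most negative z-row entry -2): x2.
Ratio test on column x2 — row 1: 4/2 = 2; row 2: entry 0 ≤ 0. Minimum is 2 at row 1 (x3 leaves); pivot element 2.
After the second pivot the z-row RHS is 12 − (-2)·2 = 16.

16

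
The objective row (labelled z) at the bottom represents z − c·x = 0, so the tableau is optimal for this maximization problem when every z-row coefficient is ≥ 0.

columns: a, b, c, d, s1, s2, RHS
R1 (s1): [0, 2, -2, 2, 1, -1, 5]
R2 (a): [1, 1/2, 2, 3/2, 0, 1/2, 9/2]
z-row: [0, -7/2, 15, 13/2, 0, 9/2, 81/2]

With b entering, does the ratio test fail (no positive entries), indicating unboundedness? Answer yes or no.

no

Column b has positive entries in row(s) 1, 2, so the ratio test bounds it — not unbounded.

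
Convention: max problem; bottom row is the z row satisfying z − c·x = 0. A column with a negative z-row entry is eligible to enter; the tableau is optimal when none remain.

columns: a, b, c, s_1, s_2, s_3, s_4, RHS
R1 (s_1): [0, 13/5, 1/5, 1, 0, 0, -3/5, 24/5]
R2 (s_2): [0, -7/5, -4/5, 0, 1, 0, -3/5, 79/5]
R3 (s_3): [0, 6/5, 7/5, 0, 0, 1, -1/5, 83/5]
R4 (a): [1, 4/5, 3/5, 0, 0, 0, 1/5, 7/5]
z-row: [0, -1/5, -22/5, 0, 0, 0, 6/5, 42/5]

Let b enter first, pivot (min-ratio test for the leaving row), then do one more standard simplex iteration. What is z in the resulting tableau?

Ratio test on column b — row 1: (24/5)/(13/5) = 24/13; row 2: entry -7/5 ≤ 0; row 3: (83/5)/(6/5) = 83/6; row 4: (7/5)/(4/5) = 7/4. Minimum is 7/4 at row 4 (a leaves); pivot element 4/5.
Pivot on row 4; the z-row RHS becomes 42/5 − (-1/5)·(7/4) = 35/4.
Next entering variable (most negative z-row entry -17/4): c.
Ratio test on column c — row 1: entry -7/4 ≤ 0; row 2: (73/4)/(1/4) = 73; row 3: (29/2)/(1/2) = 29; row 4: (7/4)/(3/4) = 7/3. Minimum is 7/3 at row 4 (b leaves); pivot element 3/4.
After the second pivot the z-row RHS is 35/4 − (-17/4)·(7/3) = 56/3.

56/3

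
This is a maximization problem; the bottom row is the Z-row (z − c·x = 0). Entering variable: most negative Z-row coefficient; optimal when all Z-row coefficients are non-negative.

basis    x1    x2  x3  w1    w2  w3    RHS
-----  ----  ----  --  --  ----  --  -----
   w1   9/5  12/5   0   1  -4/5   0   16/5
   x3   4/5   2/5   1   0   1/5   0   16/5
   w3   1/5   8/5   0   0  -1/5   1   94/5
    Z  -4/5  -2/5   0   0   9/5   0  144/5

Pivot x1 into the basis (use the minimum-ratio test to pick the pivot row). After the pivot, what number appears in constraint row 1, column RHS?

Ratio test on column x1 — row 1: (16/5)/(9/5) = 16/9; row 2: (16/5)/(4/5) = 4; row 3: (94/5)/(1/5) = 94. Minimum is 16/9 at row 1 (w1 leaves); pivot element 9/5.
Divide row 1 by 9/5; eliminate column x1 from the other rows.
In the new row 1, the RHS entry is the old entry divided by the pivot: (16/5)/(9/5) = 16/9.

16/9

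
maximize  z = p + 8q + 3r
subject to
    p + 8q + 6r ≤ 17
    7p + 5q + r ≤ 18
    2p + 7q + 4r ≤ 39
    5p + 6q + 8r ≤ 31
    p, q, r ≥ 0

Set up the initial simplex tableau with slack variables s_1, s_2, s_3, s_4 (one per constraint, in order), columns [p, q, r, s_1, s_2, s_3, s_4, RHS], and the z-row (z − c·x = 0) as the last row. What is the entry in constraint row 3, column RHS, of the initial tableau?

The RHS of constraint 3 is b_3 = 39.

39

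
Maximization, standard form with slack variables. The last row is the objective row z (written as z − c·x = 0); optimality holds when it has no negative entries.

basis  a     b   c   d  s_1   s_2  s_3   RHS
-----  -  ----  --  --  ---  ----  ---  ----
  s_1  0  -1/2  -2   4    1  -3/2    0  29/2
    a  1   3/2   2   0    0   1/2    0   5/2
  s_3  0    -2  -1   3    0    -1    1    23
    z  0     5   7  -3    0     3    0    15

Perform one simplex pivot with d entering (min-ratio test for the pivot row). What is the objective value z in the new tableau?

207/8

Ratio test on column d — row 1: (29/2)/4 = 29/8; row 2: entry 0 ≤ 0; row 3: 23/3 = 23/3. Minimum is 29/8 at row 1 (s_1 leaves); pivot element 4.
Pivot on row 1; the z-row RHS becomes 15 − (-3)·(29/8) = 207/8.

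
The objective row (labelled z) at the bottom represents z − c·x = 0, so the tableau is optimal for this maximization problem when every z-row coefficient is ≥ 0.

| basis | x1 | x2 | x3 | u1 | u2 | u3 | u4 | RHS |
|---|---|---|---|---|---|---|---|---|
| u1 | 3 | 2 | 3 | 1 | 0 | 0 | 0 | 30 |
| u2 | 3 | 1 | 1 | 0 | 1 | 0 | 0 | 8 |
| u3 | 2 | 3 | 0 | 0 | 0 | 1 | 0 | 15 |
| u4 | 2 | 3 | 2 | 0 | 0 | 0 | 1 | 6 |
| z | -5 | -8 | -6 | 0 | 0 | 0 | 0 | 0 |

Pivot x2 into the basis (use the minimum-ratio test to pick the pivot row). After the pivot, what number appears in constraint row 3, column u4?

-1

Ratio test on column x2 — row 1: 30/2 = 15; row 2: 8/1 = 8; row 3: 15/3 = 5; row 4: 6/3 = 2. Minimum is 2 at row 4 (u4 leaves); pivot element 3.
Divide row 4 by 3; eliminate column x2 from the other rows.
Row 3 update in column u4: 0 − 3·(1/3) = -1.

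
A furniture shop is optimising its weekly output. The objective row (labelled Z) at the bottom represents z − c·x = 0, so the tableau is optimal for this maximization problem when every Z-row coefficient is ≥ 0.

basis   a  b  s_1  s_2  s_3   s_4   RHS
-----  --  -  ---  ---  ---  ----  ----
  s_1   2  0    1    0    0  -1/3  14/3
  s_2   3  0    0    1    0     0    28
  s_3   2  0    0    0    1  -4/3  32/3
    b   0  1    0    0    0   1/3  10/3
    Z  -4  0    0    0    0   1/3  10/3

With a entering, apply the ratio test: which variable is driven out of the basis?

Column a entries and ratios — s_1: (14/3)/2 = 7/3; s_2: 28/3 = 28/3; s_3: (32/3)/2 = 16/3; b: 0 ≤ 0, skip.
Smallest ratio is 7/3 in the row of s_1, so s_1 leaves.

s_1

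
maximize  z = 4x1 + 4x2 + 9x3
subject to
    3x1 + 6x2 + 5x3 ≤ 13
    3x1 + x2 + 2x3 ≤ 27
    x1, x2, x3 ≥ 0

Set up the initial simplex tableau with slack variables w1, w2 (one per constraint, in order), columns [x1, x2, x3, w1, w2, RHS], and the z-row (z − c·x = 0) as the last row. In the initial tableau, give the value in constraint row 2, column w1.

Slack w1 belongs to constraint 1; its column is the unit vector e_1, so the entry in row 2 is 0.

0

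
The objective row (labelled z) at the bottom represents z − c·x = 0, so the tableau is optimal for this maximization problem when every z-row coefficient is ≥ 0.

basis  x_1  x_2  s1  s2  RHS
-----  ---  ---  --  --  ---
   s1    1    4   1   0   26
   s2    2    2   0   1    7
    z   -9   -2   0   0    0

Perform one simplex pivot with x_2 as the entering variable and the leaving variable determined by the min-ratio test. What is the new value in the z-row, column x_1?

-7

Ratio test on column x_2 — row 1: 26/4 = 13/2; row 2: 7/2 = 7/2. Minimum is 7/2 at row 2 (s2 leaves); pivot element 2.
Divide row 2 by 2; eliminate column x_2 from the other rows.
z-row update in column x_1: -9 − (-2)·1 = -7.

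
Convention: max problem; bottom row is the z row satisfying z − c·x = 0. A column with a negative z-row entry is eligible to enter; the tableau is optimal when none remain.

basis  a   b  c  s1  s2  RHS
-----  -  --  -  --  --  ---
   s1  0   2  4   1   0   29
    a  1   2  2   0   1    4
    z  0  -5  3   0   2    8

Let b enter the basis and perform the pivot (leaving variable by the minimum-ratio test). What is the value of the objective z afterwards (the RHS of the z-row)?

18

Ratio test on column b — row 1: 29/2 = 29/2; row 2: 4/2 = 2. Minimum is 2 at row 2 (a leaves); pivot element 2.
Pivot on row 2; the z-row RHS becomes 8 − (-5)·2 = 18.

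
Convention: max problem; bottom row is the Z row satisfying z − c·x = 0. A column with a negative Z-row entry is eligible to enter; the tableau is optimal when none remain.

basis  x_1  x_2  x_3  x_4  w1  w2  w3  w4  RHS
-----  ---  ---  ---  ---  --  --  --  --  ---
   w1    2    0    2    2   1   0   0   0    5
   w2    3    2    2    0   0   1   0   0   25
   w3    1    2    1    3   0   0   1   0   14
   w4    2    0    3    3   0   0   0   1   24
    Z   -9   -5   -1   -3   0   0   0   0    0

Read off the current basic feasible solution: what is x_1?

0

x_1 is not in the basis, so in the current basic feasible solution x_1 = 0.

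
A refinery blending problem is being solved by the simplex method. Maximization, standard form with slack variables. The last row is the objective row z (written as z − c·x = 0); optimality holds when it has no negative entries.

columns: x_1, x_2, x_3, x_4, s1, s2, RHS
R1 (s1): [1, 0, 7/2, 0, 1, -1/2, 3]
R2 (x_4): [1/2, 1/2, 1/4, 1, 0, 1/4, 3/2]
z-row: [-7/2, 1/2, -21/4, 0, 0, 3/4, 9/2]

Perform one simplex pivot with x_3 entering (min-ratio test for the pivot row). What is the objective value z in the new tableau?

9

Ratio test on column x_3 — row 1: 3/(7/2) = 6/7; row 2: (3/2)/(1/4) = 6. Minimum is 6/7 at row 1 (s1 leaves); pivot element 7/2.
Pivot on row 1; the z-row RHS becomes 9/2 − (-21/4)·(6/7) = 9.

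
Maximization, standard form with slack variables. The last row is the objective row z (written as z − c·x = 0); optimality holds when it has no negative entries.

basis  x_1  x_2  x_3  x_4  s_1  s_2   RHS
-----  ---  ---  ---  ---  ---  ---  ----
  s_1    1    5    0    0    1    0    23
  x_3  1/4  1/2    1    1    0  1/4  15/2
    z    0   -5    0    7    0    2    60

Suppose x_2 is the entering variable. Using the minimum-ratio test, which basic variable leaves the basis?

s_1

Column x_2 entries and ratios — s_1: 23/5 = 23/5; x_3: (15/2)/(1/2) = 15.
Smallest ratio is 23/5 in the row of s_1, so s_1 leaves.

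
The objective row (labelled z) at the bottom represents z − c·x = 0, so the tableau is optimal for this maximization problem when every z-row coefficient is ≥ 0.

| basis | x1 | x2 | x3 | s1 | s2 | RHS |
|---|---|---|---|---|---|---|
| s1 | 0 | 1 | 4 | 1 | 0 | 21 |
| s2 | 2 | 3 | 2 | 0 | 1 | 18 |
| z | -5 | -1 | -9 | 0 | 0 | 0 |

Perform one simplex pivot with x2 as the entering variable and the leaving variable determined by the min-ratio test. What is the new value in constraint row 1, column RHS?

15

Ratio test on column x2 — row 1: 21/1 = 21; row 2: 18/3 = 6. Minimum is 6 at row 2 (s2 leaves); pivot element 3.
Divide row 2 by 3; eliminate column x2 from the other rows.
Row 1 update in column RHS: 21 − 1·6 = 15.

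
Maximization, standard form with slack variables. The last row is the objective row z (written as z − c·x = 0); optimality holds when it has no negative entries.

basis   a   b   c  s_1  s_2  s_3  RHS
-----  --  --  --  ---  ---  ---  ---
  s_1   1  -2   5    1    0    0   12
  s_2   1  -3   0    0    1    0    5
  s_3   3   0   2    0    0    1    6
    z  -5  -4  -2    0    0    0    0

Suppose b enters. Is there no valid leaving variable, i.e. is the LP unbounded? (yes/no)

Every constraint-row entry in column b is ≤ 0, so increasing b is unbounded.

yes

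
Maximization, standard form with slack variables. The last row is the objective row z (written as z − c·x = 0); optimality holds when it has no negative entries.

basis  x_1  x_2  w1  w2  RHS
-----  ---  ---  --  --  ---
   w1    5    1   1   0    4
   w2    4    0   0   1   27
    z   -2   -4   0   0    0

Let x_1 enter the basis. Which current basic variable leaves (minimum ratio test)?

w1

Column x_1 entries and ratios — w1: 4/5 = 4/5; w2: 27/4 = 27/4.
Smallest ratio is 4/5 in the row of w1, so w1 leaves.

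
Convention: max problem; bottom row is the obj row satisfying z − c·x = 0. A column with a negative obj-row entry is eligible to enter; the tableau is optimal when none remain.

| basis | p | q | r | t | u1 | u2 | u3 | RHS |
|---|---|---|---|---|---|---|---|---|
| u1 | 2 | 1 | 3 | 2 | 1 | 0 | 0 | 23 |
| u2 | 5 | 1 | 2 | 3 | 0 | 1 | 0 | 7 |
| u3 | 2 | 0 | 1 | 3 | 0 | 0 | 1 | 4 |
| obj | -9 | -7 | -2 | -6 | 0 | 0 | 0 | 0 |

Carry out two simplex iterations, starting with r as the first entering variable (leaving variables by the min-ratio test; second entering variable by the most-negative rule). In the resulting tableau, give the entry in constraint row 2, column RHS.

7

Ratio test on column r — row 1: 23/3 = 23/3; row 2: 7/2 = 7/2; row 3: 4/1 = 4. Minimum is 7/2 at row 2 (u2 leaves); pivot element 2.
Divide row 2 by 2; eliminate column r from the other rows.
Second iteration: most negative obj-row entry is -6 in column q, so q enters.
Ratio test on column q — row 1: entry -1/2 ≤ 0; row 2: (7/2)/(1/2) = 7; row 3: entry -1/2 ≤ 0. Minimum is 7 at row 2 (r leaves); pivot element 1/2.
Divide row 2 by 1/2; eliminate column q from the other rows.
After both pivots, the entry at constraint row 2, column RHS is 7.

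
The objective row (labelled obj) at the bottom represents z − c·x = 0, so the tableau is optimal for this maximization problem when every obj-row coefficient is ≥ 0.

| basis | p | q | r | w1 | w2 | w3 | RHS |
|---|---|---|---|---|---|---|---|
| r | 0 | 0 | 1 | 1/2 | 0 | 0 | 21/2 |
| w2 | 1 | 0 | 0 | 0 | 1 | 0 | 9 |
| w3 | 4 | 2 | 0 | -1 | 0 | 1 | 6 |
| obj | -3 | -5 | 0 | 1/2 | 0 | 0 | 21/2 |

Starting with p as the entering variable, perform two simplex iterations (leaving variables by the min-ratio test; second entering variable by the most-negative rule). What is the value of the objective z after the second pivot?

Ratio test on column p — row 1: entry 0 ≤ 0; row 2: 9/1 = 9; row 3: 6/4 = 3/2. Minimum is 3/2 at row 3 (w3 leaves); pivot element 4.
Pivot on row 3; the obj-row RHS becomes 21/2 − (-3)·(3/2) = 15.
Next entering variable (most negative obj-row entry -7/2): q.
Ratio test on column q — row 1: entry 0 ≤ 0; row 2: entry -1/2 ≤ 0; row 3: (3/2)/(1/2) = 3. Minimum is 3 at row 3 (p leaves); pivot element 1/2.
After the second pivot the obj-row RHS is 15 − (-7/2)·3 = 51/2.

51/2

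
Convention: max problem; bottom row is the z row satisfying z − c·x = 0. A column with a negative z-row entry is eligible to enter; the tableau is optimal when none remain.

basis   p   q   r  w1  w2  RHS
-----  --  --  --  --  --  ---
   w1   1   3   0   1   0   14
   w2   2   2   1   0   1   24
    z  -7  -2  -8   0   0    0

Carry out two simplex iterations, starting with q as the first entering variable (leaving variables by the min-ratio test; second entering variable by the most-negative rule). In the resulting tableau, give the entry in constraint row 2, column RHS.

44/3

Ratio test on column q — row 1: 14/3 = 14/3; row 2: 24/2 = 12. Minimum is 14/3 at row 1 (w1 leaves); pivot element 3.
Divide row 1 by 3; eliminate column q from the other rows.
Second iteration: most negative z-row entry is -8 in column r, so r enters.
Ratio test on column r — row 1: entry 0 ≤ 0; row 2: (44/3)/1 = 44/3. Minimum is 44/3 at row 2 (w2 leaves); pivot element 1.
Divide row 2 by 1; eliminate column r from the other rows.
After both pivots, the entry at constraint row 2, column RHS is 44/3.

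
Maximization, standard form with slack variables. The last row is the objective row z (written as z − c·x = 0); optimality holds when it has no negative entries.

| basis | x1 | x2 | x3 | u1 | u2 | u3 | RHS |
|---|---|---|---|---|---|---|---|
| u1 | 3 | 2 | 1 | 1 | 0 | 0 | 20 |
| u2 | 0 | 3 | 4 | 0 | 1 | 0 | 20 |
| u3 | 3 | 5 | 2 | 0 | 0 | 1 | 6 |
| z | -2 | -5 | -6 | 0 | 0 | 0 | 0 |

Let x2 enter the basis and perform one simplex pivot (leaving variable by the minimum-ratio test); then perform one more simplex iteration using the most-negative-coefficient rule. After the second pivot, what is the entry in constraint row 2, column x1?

Ratio test on column x2 — row 1: 20/2 = 10; row 2: 20/3 = 20/3; row 3: 6/5 = 6/5. Minimum is 6/5 at row 3 (u3 leaves); pivot element 5.
Divide row 3 by 5; eliminate column x2 from the other rows.
Second iteration: most negative z-row entry is -4 in column x3, so x3 enters.
Ratio test on column x3 — row 1: (88/5)/(1/5) = 88; row 2: (82/5)/(14/5) = 41/7; row 3: (6/5)/(2/5) = 3. Minimum is 3 at row 3 (x2 leaves); pivot element 2/5.
Divide row 3 by 2/5; eliminate column x3 from the other rows.
After both pivots, the entry at constraint row 2, column x1 is -6.

-6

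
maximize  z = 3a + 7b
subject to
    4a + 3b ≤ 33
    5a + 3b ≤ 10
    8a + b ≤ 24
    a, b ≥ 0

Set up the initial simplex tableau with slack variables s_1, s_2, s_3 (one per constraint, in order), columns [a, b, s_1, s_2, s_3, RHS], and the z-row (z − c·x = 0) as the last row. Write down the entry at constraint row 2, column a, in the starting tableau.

Constraint 2 has coefficient 5 on a.

5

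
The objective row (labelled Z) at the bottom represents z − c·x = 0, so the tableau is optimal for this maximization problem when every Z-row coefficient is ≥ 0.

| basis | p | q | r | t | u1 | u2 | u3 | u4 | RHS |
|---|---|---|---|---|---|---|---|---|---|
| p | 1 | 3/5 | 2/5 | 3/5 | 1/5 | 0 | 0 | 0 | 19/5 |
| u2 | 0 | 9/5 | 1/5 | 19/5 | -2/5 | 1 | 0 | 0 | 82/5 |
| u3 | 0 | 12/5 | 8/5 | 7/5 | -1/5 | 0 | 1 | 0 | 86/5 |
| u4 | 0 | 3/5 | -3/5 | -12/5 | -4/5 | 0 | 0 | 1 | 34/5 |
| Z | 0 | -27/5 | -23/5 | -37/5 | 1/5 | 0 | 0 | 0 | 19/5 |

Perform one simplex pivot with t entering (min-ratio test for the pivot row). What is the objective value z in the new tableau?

679/19

Ratio test on column t — row 1: (19/5)/(3/5) = 19/3; row 2: (82/5)/(19/5) = 82/19; row 3: (86/5)/(7/5) = 86/7; row 4: entry -12/5 ≤ 0. Minimum is 82/19 at row 2 (u2 leaves); pivot element 19/5.
Pivot on row 2; the Z-row RHS becomes 19/5 − (-37/5)·(82/19) = 679/19.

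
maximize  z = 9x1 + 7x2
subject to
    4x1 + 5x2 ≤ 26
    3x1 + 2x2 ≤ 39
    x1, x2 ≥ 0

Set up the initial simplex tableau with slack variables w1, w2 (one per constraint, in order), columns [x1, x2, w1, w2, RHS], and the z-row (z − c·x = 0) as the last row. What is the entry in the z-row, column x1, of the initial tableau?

The z-row carries the negated objective coefficients: the x1 entry is -9.

-9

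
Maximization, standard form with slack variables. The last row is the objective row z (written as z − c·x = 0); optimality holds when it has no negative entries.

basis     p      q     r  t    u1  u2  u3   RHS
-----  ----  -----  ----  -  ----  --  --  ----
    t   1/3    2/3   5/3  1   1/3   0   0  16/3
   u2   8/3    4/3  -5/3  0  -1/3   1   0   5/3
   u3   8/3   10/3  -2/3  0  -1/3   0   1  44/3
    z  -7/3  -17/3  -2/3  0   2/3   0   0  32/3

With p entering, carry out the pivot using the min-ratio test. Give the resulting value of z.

Ratio test on column p — row 1: (16/3)/(1/3) = 16; row 2: (5/3)/(8/3) = 5/8; row 3: (44/3)/(8/3) = 11/2. Minimum is 5/8 at row 2 (u2 leaves); pivot element 8/3.
Pivot on row 2; the z-row RHS becomes 32/3 − (-7/3)·(5/8) = 97/8.

97/8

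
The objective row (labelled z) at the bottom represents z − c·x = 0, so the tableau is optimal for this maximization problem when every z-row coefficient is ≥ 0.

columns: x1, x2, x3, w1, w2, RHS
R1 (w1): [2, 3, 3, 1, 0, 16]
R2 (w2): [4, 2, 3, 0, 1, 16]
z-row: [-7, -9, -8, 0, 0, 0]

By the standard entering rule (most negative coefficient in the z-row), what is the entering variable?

Negative z-row entries: x1: -7, x2: -9, x3: -8.
The most negative is -9 in column x2, so x2 enters.

x2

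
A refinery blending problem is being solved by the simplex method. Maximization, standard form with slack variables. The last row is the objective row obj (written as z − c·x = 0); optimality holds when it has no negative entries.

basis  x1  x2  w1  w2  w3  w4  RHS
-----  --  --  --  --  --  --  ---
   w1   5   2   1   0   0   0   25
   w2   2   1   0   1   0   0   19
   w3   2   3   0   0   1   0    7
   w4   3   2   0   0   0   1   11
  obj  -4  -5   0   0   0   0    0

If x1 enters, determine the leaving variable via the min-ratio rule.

w3

Column x1 entries and ratios — w1: 25/5 = 5; w2: 19/2 = 19/2; w3: 7/2 = 7/2; w4: 11/3 = 11/3.
Smallest ratio is 7/2 in the row of w3, so w3 leaves.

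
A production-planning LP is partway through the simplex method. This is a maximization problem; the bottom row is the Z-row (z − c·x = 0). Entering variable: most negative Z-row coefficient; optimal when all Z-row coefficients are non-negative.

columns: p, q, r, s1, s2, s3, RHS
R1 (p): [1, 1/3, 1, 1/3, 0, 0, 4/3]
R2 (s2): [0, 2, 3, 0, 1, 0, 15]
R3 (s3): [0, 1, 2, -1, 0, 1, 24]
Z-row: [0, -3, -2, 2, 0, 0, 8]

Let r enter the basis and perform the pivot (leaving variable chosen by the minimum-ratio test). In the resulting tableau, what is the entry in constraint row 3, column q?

1/3

Ratio test on column r — row 1: (4/3)/1 = 4/3; row 2: 15/3 = 5; row 3: 24/2 = 12. Minimum is 4/3 at row 1 (p leaves); pivot element 1.
Divide row 1 by 1; eliminate column r from the other rows.
Row 3 update in column q: 1 − 2·(1/3) = 1/3.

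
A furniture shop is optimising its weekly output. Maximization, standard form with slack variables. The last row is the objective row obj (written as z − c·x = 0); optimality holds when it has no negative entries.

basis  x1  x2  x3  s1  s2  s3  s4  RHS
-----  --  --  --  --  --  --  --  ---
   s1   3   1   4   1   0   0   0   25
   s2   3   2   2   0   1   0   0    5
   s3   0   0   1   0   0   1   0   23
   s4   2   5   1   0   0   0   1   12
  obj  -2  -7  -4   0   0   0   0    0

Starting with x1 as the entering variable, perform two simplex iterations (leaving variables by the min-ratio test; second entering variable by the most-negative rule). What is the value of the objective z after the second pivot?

Ratio test on column x1 — row 1: 25/3 = 25/3; row 2: 5/3 = 5/3; row 3: entry 0 ≤ 0; row 4: 12/2 = 6. Minimum is 5/3 at row 2 (s2 leaves); pivot element 3.
Pivot on row 2; the obj-row RHS becomes 0 − (-2)·(5/3) = 10/3.
Next entering variable (most negative obj-row entry -17/3): x2.
Ratio test on column x2 — row 1: entry -1 ≤ 0; row 2: (5/3)/(2/3) = 5/2; row 3: entry 0 ≤ 0; row 4: (26/3)/(11/3) = 26/11. Minimum is 26/11 at row 4 (s4 leaves); pivot element 11/3.
After the second pivot the obj-row RHS is 10/3 − (-17/3)·(26/11) = 184/11.

184/11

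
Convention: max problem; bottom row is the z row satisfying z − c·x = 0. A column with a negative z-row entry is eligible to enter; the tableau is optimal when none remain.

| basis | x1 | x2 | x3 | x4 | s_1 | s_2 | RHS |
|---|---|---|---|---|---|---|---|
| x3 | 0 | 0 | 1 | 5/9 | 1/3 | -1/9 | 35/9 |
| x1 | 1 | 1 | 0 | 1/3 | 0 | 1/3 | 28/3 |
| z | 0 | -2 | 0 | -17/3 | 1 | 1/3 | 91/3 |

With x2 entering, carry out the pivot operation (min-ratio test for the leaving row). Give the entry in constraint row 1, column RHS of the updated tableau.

35/9

Ratio test on column x2 — row 1: entry 0 ≤ 0; row 2: (28/3)/1 = 28/3. Minimum is 28/3 at row 2 (x1 leaves); pivot element 1.
Divide row 2 by 1; eliminate column x2 from the other rows.
Row 1 update in column RHS: 35/9 − 0·(28/3) = 35/9.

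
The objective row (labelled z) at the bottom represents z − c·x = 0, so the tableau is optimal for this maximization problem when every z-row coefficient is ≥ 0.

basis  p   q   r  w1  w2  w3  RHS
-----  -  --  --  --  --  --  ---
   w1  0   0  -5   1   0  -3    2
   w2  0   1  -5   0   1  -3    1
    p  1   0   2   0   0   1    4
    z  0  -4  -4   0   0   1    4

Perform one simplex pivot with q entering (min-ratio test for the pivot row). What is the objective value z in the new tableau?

Ratio test on column q — row 1: entry 0 ≤ 0; row 2: 1/1 = 1; row 3: entry 0 ≤ 0. Minimum is 1 at row 2 (w2 leaves); pivot element 1.
Pivot on row 2; the z-row RHS becomes 4 − (-4)·1 = 8.

8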